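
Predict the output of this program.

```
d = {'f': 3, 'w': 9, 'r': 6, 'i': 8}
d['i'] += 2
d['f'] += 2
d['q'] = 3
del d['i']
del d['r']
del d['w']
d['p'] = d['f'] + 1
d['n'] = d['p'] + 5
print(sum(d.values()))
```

25

d['i'] = 8+2 = 10 → {'f': 3, 'w': 9, 'r': 6, 'i': 10}
d['f'] = 3+2 = 5 → {'f': 5, 'w': 9, 'r': 6, 'i': 10}
d['q'] = 3 → {'f': 5, 'w': 9, 'r': 6, 'i': 10, 'q': 3}
del 'i' → {'f': 5, 'w': 9, 'r': 6, 'q': 3}
del 'r' → {'f': 5, 'w': 9, 'q': 3}
del 'w' → {'f': 5, 'q': 3}
d['p'] = d['f']+1 = 6 → {'f': 5, 'q': 3, 'p': 6}
d['n'] = d['p']+5 = 11 → {'f': 5, 'q': 3, 'p': 6, 'n': 11}
sum of values = 25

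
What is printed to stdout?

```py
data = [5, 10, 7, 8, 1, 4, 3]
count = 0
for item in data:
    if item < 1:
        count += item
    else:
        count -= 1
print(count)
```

-7

item=5: not <1, count = 0-1 = -1
item=10: not <1, count = (-1)-1 = -2
item=7: not <1, count = (-2)-1 = -3
item=8: not <1, count = (-3)-1 = -4
item=1: not <1, count = (-4)-1 = -5
item=4: not <1, count = (-5)-1 = -6
item=3: not <1, count = (-6)-1 = -7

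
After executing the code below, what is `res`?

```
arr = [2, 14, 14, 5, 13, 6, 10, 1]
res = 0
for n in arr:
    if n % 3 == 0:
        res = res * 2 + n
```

n=2: not %3==0
n=14: not %3==0
n=14: not %3==0
n=5: not %3==0
n=13: not %3==0
n=6: %3==0, res = 0*2+6 = 6
n=10: not %3==0
n=1: not %3==0

6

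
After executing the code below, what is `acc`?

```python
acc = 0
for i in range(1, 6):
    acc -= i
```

-15

i=1: acc = 0-1 = -1
i=2: acc = (-1)-2 = -3
i=3: acc = (-3)-3 = -6
i=4: acc = (-6)-4 = -10
i=5: acc = (-10)-5 = -15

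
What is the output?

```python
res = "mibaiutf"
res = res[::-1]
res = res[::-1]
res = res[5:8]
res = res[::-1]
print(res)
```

ftu

reverse → 'ftuiabim'
reverse → 'mibaiutf'
slice [5:8] → 'utf'
reverse → 'ftu'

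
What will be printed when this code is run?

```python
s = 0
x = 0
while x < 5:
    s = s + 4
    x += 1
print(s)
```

20

x=0: s = 0+4 = 4
x=1: s = 4+4 = 8
x=2: s = 8+4 = 12
x=3: s = 12+4 = 16
x=4: s = 16+4 = 20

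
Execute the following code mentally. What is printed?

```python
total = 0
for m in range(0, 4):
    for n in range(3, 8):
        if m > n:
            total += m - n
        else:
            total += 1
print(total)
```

m=0,n=3: not 0>3, total = 0+1 = 1
m=0,n=4: not 0>4, total = 1+1 = 2
m=0,n=5: not 0>5, total = 2+1 = 3
m=0,n=6: not 0>6, total = 3+1 = 4
m=0,n=7: not 0>7, total = 4+1 = 5
m=1,n=3: not 1>3, total = 5+1 = 6
m=1,n=4: not 1>4, total = 6+1 = 7
m=1,n=5: not 1>5, total = 7+1 = 8
m=1,n=6: not 1>6, total = 8+1 = 9
m=1,n=7: not 1>7, total = 9+1 = 10
m=2,n=3: not 2>3, total = 10+1 = 11
m=2,n=4: not 2>4, total = 11+1 = 12
m=2,n=5: not 2>5, total = 12+1 = 13
m=2,n=6: not 2>6, total = 13+1 = 14
m=2,n=7: not 2>7, total = 14+1 = 15
m=3,n=3: not 3>3, total = 15+1 = 16
m=3,n=4: not 3>4, total = 16+1 = 17
m=3,n=5: not 3>5, total = 17+1 = 18
m=3,n=6: not 3>6, total = 18+1 = 19
m=3,n=7: not 3>7, total = 19+1 = 20

20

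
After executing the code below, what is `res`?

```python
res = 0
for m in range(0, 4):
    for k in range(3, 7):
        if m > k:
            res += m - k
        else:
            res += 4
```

m=0,k=3: not 0>3, res = 0+4 = 4
m=0,k=4: not 0>4, res = 4+4 = 8
m=0,k=5: not 0>5, res = 8+4 = 12
m=0,k=6: not 0>6, res = 12+4 = 16
m=1,k=3: not 1>3, res = 16+4 = 20
m=1,k=4: not 1>4, res = 20+4 = 24
m=1,k=5: not 1>5, res = 24+4 = 28
m=1,k=6: not 1>6, res = 28+4 = 32
m=2,k=3: not 2>3, res = 32+4 = 36
m=2,k=4: not 2>4, res = 36+4 = 40
m=2,k=5: not 2>5, res = 40+4 = 44
m=2,k=6: not 2>6, res = 44+4 = 48
m=3,k=3: not 3>3, res = 48+4 = 52
m=3,k=4: not 3>4, res = 52+4 = 56
m=3,k=5: not 3>5, res = 56+4 = 60
m=3,k=6: not 3>6, res = 60+4 = 64

64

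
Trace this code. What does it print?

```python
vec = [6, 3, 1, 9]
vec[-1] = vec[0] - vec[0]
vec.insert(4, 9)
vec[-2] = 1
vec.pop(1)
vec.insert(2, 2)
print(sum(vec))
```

19

vec[-1] = vec[0]-vec[0] = 6-6 = 0 → [6, 3, 1, 0]
insert 9 at 4 → [6, 3, 1, 0, 9]
vec[-2] = 1 → [6, 3, 1, 1, 9]
pop(1) removes 3 → [6, 1, 1, 9]
insert 2 at 2 → [6, 1, 2, 1, 9]
sum = 19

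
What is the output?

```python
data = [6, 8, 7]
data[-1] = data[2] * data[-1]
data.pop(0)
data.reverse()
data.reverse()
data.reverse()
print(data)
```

[49, 8]

data[-1] = data[2]*data[-1] = 7*7 = 49 → [6, 8, 49]
pop(0) removes 6 → [8, 49]
reverse → [49, 8]
reverse → [8, 49]
reverse → [49, 8]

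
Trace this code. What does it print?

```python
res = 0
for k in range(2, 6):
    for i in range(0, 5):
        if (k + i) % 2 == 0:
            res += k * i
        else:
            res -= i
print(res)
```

48

k=2,i=0: even sum, res = 0+0 = 0
k=2,i=1: odd sum, res = 0-1 = -1
k=2,i=2: even sum, res = (-1)+4 = 3
k=2,i=3: odd sum, res = 3-3 = 0
k=2,i=4: even sum, res = 0+8 = 8
k=3,i=0: odd sum, res = 8-0 = 8
k=3,i=1: even sum, res = 8+3 = 11
k=3,i=2: odd sum, res = 11-2 = 9
k=3,i=3: even sum, res = 9+9 = 18
k=3,i=4: odd sum, res = 18-4 = 14
k=4,i=0: even sum, res = 14+0 = 14
k=4,i=1: odd sum, res = 14-1 = 13
k=4,i=2: even sum, res = 13+8 = 21
k=4,i=3: odd sum, res = 21-3 = 18
k=4,i=4: even sum, res = 18+16 = 34
k=5,i=0: odd sum, res = 34-0 = 34
k=5,i=1: even sum, res = 34+5 = 39
k=5,i=2: odd sum, res = 39-2 = 37
k=5,i=3: even sum, res = 37+15 = 52
k=5,i=4: odd sum, res = 52-4 = 48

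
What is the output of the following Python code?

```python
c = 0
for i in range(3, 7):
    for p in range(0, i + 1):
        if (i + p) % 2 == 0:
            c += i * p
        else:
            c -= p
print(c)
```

132

i=3,p=0: odd sum, c = 0-0 = 0
i=3,p=1: even sum, c = 0+3 = 3
i=3,p=2: odd sum, c = 3-2 = 1
i=3,p=3: even sum, c = 1+9 = 10
i=4,p=0: even sum, c = 10+0 = 10
i=4,p=1: odd sum, c = 10-1 = 9
i=4,p=2: even sum, c = 9+8 = 17
i=4,p=3: odd sum, c = 17-3 = 14
i=4,p=4: even sum, c = 14+16 = 30
i=5,p=0: odd sum, c = 30-0 = 30
i=5,p=1: even sum, c = 30+5 = 35
i=5,p=2: odd sum, c = 35-2 = 33
i=5,p=3: even sum, c = 33+15 = 48
i=5,p=4: odd sum, c = 48-4 = 44
i=5,p=5: even sum, c = 44+25 = 69
i=6,p=0: even sum, c = 69+0 = 69
i=6,p=1: odd sum, c = 69-1 = 68
i=6,p=2: even sum, c = 68+12 = 80
i=6,p=3: odd sum, c = 80-3 = 77
i=6,p=4: even sum, c = 77+24 = 101
i=6,p=5: odd sum, c = 101-5 = 96
i=6,p=6: even sum, c = 96+36 = 132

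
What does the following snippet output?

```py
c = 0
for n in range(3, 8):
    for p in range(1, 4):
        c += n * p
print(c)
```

n=3,p=1: c = 0+3 = 3
n=3,p=2: c = 3+6 = 9
n=3,p=3: c = 9+9 = 18
n=4,p=1: c = 18+4 = 22
n=4,p=2: c = 22+8 = 30
n=4,p=3: c = 30+12 = 42
n=5,p=1: c = 42+5 = 47
n=5,p=2: c = 47+10 = 57
n=5,p=3: c = 57+15 = 72
n=6,p=1: c = 72+6 = 78
n=6,p=2: c = 78+12 = 90
n=6,p=3: c = 90+18 = 108
n=7,p=1: c = 108+7 = 115
n=7,p=2: c = 115+14 = 129
n=7,p=3: c = 129+21 = 150

150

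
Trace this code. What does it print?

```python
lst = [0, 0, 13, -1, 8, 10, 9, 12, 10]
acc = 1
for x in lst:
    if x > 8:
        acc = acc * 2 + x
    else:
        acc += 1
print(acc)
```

x=0: not >8, acc = 1+1 = 2
x=0: not >8, acc = 2+1 = 3
x=13: >8, acc = 3*2+13 = 19
x=-1: not >8, acc = 19+1 = 20
x=8: not >8, acc = 20+1 = 21
x=10: >8, acc = 21*2+10 = 52
x=9: >8, acc = 52*2+9 = 113
x=12: >8, acc = 113*2+12 = 238
x=10: >8, acc = 238*2+10 = 486

486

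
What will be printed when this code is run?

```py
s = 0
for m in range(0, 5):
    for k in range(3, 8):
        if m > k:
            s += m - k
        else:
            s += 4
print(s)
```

97

m=0,k=3: not 0>3, s = 0+4 = 4
m=0,k=4: not 0>4, s = 4+4 = 8
m=0,k=5: not 0>5, s = 8+4 = 12
m=0,k=6: not 0>6, s = 12+4 = 16
m=0,k=7: not 0>7, s = 16+4 = 20
m=1,k=3: not 1>3, s = 20+4 = 24
m=1,k=4: not 1>4, s = 24+4 = 28
m=1,k=5: not 1>5, s = 28+4 = 32
m=1,k=6: not 1>6, s = 32+4 = 36
m=1,k=7: not 1>7, s = 36+4 = 40
m=2,k=3: not 2>3, s = 40+4 = 44
m=2,k=4: not 2>4, s = 44+4 = 48
m=2,k=5: not 2>5, s = 48+4 = 52
m=2,k=6: not 2>6, s = 52+4 = 56
m=2,k=7: not 2>7, s = 56+4 = 60
m=3,k=3: not 3>3, s = 60+4 = 64
m=3,k=4: not 3>4, s = 64+4 = 68
m=3,k=5: not 3>5, s = 68+4 = 72
m=3,k=6: not 3>6, s = 72+4 = 76
m=3,k=7: not 3>7, s = 76+4 = 80
m=4,k=3: 4>3, s = 80+1 = 81
m=4,k=4: not 4>4, s = 81+4 = 85
m=4,k=5: not 4>5, s = 85+4 = 89
m=4,k=6: not 4>6, s = 89+4 = 93
m=4,k=7: not 4>7, s = 93+4 = 97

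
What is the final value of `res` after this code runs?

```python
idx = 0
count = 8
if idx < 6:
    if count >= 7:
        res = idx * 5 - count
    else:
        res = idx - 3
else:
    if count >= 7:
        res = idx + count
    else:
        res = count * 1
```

-8

idx=0, count=8
idx < 6 is True; count >= 7 is True
→ res = idx * 5 - count = -8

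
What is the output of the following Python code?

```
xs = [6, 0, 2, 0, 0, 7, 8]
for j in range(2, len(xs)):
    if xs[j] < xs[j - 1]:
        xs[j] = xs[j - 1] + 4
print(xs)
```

[6, 0, 2, 6, 10, 14, 18]

j=2: 2>=0, unchanged → [6, 0, 2, 0, 0, 7, 8]
j=3: 0<2, xs[3] = 2+4 = 6 → [6, 0, 2, 6, 0, 7, 8]
j=4: 0<6, xs[4] = 6+4 = 10 → [6, 0, 2, 6, 10, 7, 8]
j=5: 7<10, xs[5] = 10+4 = 14 → [6, 0, 2, 6, 10, 14, 8]
j=6: 8<14, xs[6] = 14+4 = 18 → [6, 0, 2, 6, 10, 14, 18]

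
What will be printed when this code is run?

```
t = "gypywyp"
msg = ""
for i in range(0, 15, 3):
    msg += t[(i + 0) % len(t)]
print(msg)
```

i=0: add t[0]='g' → 'g'
i=3: add t[3]='y' → 'gy'
i=6: add t[6]='p' → 'gyp'
i=9: add t[2]='p' → 'gypp'
i=12: add t[5]='y' → 'gyppy'

gyppy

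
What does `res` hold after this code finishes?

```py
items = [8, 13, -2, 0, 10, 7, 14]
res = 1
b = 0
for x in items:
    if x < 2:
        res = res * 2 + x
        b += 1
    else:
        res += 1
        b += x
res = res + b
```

x=8: not <2, res = 1+1 = 2; b=8
x=13: not <2, res = 2+1 = 3; b=21
x=-2: <2, res = 3*2+(-2) = 4; b=22
x=0: <2, res = 4*2+0 = 8; b=23
x=10: not <2, res = 8+1 = 9; b=33
x=7: not <2, res = 9+1 = 10; b=40
x=14: not <2, res = 10+1 = 11; b=54
res+b = 11+54 = 65

65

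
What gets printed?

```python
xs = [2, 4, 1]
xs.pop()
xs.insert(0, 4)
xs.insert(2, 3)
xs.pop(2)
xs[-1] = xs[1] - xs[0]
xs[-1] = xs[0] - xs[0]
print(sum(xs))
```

6

pop() removes 1 → [2, 4]
insert 4 at 0 → [4, 2, 4]
insert 3 at 2 → [4, 2, 3, 4]
pop(2) removes 3 → [4, 2, 4]
xs[-1] = xs[1]-xs[0] = 2-4 = -2 → [4, 2, -2]
xs[-1] = xs[0]-xs[0] = 4-4 = 0 → [4, 2, 0]
sum = 6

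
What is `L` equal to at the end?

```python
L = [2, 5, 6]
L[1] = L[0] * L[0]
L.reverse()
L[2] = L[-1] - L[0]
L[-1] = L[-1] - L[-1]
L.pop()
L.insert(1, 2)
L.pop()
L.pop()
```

[6]

L[1] = L[0]*L[0] = 2*2 = 4 → [2, 4, 6]
reverse → [6, 4, 2]
L[2] = L[-1]-L[0] = 2-6 = -4 → [6, 4, -4]
L[-1] = L[-1]-L[-1] = (-4)-(-4) = 0 → [6, 4, 0]
pop() removes 0 → [6, 4]
insert 2 at 1 → [6, 2, 4]
pop() removes 4 → [6, 2]
pop() removes 2 → [6]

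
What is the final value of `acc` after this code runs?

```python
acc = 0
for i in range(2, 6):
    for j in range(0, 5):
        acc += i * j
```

i=2,j=0: acc = 0+0 = 0
i=2,j=1: acc = 0+2 = 2
i=2,j=2: acc = 2+4 = 6
i=2,j=3: acc = 6+6 = 12
i=2,j=4: acc = 12+8 = 20
i=3,j=0: acc = 20+0 = 20
i=3,j=1: acc = 20+3 = 23
i=3,j=2: acc = 23+6 = 29
i=3,j=3: acc = 29+9 = 38
i=3,j=4: acc = 38+12 = 50
i=4,j=0: acc = 50+0 = 50
i=4,j=1: acc = 50+4 = 54
i=4,j=2: acc = 54+8 = 62
i=4,j=3: acc = 62+12 = 74
i=4,j=4: acc = 74+16 = 90
i=5,j=0: acc = 90+0 = 90
i=5,j=1: acc = 90+5 = 95
i=5,j=2: acc = 95+10 = 105
i=5,j=3: acc = 105+15 = 120
i=5,j=4: acc = 120+20 = 140

140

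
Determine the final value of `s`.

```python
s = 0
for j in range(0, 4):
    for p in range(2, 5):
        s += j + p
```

54

j=0,p=2: s = 0+2 = 2
j=0,p=3: s = 2+3 = 5
j=0,p=4: s = 5+4 = 9
j=1,p=2: s = 9+3 = 12
j=1,p=3: s = 12+4 = 16
j=1,p=4: s = 16+5 = 21
j=2,p=2: s = 21+4 = 25
j=2,p=3: s = 25+5 = 30
j=2,p=4: s = 30+6 = 36
j=3,p=2: s = 36+5 = 41
j=3,p=3: s = 41+6 = 47
j=3,p=4: s = 47+7 = 54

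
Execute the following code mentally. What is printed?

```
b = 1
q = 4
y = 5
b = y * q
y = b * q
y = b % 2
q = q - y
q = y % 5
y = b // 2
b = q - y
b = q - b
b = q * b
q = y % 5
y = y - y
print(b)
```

b = 5*4 = 20
y = 20*4 = 80
y = 20%2 = 0
q = 4-0 = 4
q = 0%5 = 0
y = 20//2 = 10
b = 0-10 = -10
b = 0-(-10) = 10
b = 0*10 = 0
q = 10%5 = 0
y = 10-10 = 0

0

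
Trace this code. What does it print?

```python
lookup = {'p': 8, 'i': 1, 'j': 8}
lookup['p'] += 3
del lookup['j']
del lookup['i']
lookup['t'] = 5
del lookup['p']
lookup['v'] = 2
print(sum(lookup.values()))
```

lookup['p'] = 8+3 = 11 → {'p': 11, 'i': 1, 'j': 8}
del 'j' → {'p': 11, 'i': 1}
del 'i' → {'p': 11}
lookup['t'] = 5 → {'p': 11, 't': 5}
del 'p' → {'t': 5}
lookup['v'] = 2 → {'t': 5, 'v': 2}
sum of values = 7

7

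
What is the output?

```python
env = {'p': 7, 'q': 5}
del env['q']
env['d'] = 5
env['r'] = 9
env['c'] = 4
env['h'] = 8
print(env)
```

del 'q' → {'p': 7}
env['d'] = 5 → {'p': 7, 'd': 5}
env['r'] = 9 → {'p': 7, 'd': 5, 'r': 9}
env['c'] = 4 → {'p': 7, 'd': 5, 'r': 9, 'c': 4}
env['h'] = 8 → {'p': 7, 'd': 5, 'r': 9, 'c': 4, 'h': 8}

{'p': 7, 'd': 5, 'r': 9, 'c': 4, 'h': 8}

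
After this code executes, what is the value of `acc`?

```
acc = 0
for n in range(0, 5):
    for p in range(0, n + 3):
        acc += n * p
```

n=0,p=0: acc = 0+0 = 0
n=0,p=1: acc = 0+0 = 0
n=0,p=2: acc = 0+0 = 0
n=1,p=0: acc = 0+0 = 0
n=1,p=1: acc = 0+1 = 1
n=1,p=2: acc = 1+2 = 3
n=1,p=3: acc = 3+3 = 6
n=2,p=0: acc = 6+0 = 6
n=2,p=1: acc = 6+2 = 8
n=2,p=2: acc = 8+4 = 12
n=2,p=3: acc = 12+6 = 18
n=2,p=4: acc = 18+8 = 26
n=3,p=0: acc = 26+0 = 26
n=3,p=1: acc = 26+3 = 29
n=3,p=2: acc = 29+6 = 35
n=3,p=3: acc = 35+9 = 44
n=3,p=4: acc = 44+12 = 56
n=3,p=5: acc = 56+15 = 71
n=4,p=0: acc = 71+0 = 71
n=4,p=1: acc = 71+4 = 75
n=4,p=2: acc = 75+8 = 83
n=4,p=3: acc = 83+12 = 95
n=4,p=4: acc = 95+16 = 111
n=4,p=5: acc = 111+20 = 131
n=4,p=6: acc = 131+24 = 155

155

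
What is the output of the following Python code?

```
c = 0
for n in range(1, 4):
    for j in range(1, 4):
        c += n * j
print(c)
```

n=1,j=1: c = 0+1 = 1
n=1,j=2: c = 1+2 = 3
n=1,j=3: c = 3+3 = 6
n=2,j=1: c = 6+2 = 8
n=2,j=2: c = 8+4 = 12
n=2,j=3: c = 12+6 = 18
n=3,j=1: c = 18+3 = 21
n=3,j=2: c = 21+6 = 27
n=3,j=3: c = 27+9 = 36

36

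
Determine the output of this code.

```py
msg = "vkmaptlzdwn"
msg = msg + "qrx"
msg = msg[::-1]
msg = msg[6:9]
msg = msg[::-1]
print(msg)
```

tlz

+ 'qrx' → 'vkmaptlzdwnqrx'
reverse → 'xrqnwdzltpamkv'
slice [6:9] → 'zlt'
reverse → 'tlz'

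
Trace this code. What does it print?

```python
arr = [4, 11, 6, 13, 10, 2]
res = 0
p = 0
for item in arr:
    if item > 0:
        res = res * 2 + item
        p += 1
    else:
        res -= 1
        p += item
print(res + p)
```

item=4: >0, res = 0*2+4 = 4; p=1
item=11: >0, res = 4*2+11 = 19; p=2
item=6: >0, res = 19*2+6 = 44; p=3
item=13: >0, res = 44*2+13 = 101; p=4
item=10: >0, res = 101*2+10 = 212; p=5
item=2: >0, res = 212*2+2 = 426; p=6
res+p = 426+6 = 432

432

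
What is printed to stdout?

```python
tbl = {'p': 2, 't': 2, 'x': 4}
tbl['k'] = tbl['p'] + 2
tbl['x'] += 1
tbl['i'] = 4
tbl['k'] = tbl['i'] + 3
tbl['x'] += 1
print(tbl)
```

tbl['k'] = tbl['p']+2 = 4 → {'p': 2, 't': 2, 'x': 4, 'k': 4}
tbl['x'] = 4+1 = 5 → {'p': 2, 't': 2, 'x': 5, 'k': 4}
tbl['i'] = 4 → {'p': 2, 't': 2, 'x': 5, 'k': 4, 'i': 4}
tbl['k'] = tbl['i']+3 = 7 → {'p': 2, 't': 2, 'x': 5, 'k': 7, 'i': 4}
tbl['x'] = 5+1 = 6 → {'p': 2, 't': 2, 'x': 6, 'k': 7, 'i': 4}

{'p': 2, 't': 2, 'x': 6, 'k': 7, 'i': 4}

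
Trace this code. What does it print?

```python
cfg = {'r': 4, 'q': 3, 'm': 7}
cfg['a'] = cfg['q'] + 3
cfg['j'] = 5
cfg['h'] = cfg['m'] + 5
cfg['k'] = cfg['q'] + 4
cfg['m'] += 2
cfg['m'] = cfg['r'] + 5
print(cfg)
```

{'r': 4, 'q': 3, 'm': 9, 'a': 6, 'j': 5, 'h': 12, 'k': 7}

cfg['a'] = cfg['q']+3 = 6 → {'r': 4, 'q': 3, 'm': 7, 'a': 6}
cfg['j'] = 5 → {'r': 4, 'q': 3, 'm': 7, 'a': 6, 'j': 5}
cfg['h'] = cfg['m']+5 = 12 → {'r': 4, 'q': 3, 'm': 7, 'a': 6, 'j': 5, 'h': 12}
cfg['k'] = cfg['q']+4 = 7 → {'r': 4, 'q': 3, 'm': 7, 'a': 6, 'j': 5, 'h': 12, 'k': 7}
cfg['m'] = 7+2 = 9 → {'r': 4, 'q': 3, 'm': 9, 'a': 6, 'j': 5, 'h': 12, 'k': 7}
cfg['m'] = cfg['r']+5 = 9 → {'r': 4, 'q': 3, 'm': 9, 'a': 6, 'j': 5, 'h': 12, 'k': 7}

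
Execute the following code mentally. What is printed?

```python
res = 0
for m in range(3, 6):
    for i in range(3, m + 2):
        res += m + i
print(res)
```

m=3,i=3: res = 0+6 = 6
m=3,i=4: res = 6+7 = 13
m=4,i=3: res = 13+7 = 20
m=4,i=4: res = 20+8 = 28
m=4,i=5: res = 28+9 = 37
m=5,i=3: res = 37+8 = 45
m=5,i=4: res = 45+9 = 54
m=5,i=5: res = 54+10 = 64
m=5,i=6: res = 64+11 = 75

75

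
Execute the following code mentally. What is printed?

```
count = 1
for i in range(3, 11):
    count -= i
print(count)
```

-51

i=3: count = 1-3 = -2
i=4: count = (-2)-4 = -6
i=5: count = (-6)-5 = -11
i=6: count = (-11)-6 = -17
i=7: count = (-17)-7 = -24
i=8: count = (-24)-8 = -32
i=9: count = (-32)-9 = -41
i=10: count = (-41)-10 = -51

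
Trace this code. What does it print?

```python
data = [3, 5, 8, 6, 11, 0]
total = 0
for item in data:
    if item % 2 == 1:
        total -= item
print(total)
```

item=3: odd, total = 0-3 = -3
item=5: odd, total = (-3)-5 = -8
item=8: not odd
item=6: not odd
item=11: odd, total = (-8)-11 = -19
item=0: not odd

-19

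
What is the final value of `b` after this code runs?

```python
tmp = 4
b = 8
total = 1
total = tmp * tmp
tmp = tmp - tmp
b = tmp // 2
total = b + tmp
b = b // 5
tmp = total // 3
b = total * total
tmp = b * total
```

0

total = 4*4 = 16
tmp = 4-4 = 0
b = 0//2 = 0
total = 0+0 = 0
b = 0//5 = 0
tmp = 0//3 = 0
b = 0*0 = 0
tmp = 0*0 = 0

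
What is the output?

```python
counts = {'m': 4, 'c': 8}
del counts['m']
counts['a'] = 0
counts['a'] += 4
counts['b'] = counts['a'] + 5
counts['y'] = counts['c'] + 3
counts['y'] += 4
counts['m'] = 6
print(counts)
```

{'c': 8, 'a': 4, 'b': 9, 'y': 15, 'm': 6}

del 'm' → {'c': 8}
counts['a'] = 0 → {'c': 8, 'a': 0}
counts['a'] = 0+4 = 4 → {'c': 8, 'a': 4}
counts['b'] = counts['a']+5 = 9 → {'c': 8, 'a': 4, 'b': 9}
counts['y'] = counts['c']+3 = 11 → {'c': 8, 'a': 4, 'b': 9, 'y': 11}
counts['y'] = 11+4 = 15 → {'c': 8, 'a': 4, 'b': 9, 'y': 15}
counts['m'] = 6 → {'c': 8, 'a': 4, 'b': 9, 'y': 15, 'm': 6}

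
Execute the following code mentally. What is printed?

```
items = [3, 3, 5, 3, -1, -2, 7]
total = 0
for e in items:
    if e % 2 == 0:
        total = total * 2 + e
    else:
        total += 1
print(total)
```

e=3: not even, total = 0+1 = 1
e=3: not even, total = 1+1 = 2
e=5: not even, total = 2+1 = 3
e=3: not even, total = 3+1 = 4
e=-1: not even, total = 4+1 = 5
e=-2: even, total = 5*2+(-2) = 8
e=7: not even, total = 8+1 = 9

9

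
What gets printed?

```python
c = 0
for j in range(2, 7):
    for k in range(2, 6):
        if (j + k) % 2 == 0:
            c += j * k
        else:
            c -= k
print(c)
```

j=2,k=2: even sum, c = 0+4 = 4
j=2,k=3: odd sum, c = 4-3 = 1
j=2,k=4: even sum, c = 1+8 = 9
j=2,k=5: odd sum, c = 9-5 = 4
j=3,k=2: odd sum, c = 4-2 = 2
j=3,k=3: even sum, c = 2+9 = 11
j=3,k=4: odd sum, c = 11-4 = 7
j=3,k=5: even sum, c = 7+15 = 22
j=4,k=2: even sum, c = 22+8 = 30
j=4,k=3: odd sum, c = 30-3 = 27
j=4,k=4: even sum, c = 27+16 = 43
j=4,k=5: odd sum, c = 43-5 = 38
j=5,k=2: odd sum, c = 38-2 = 36
j=5,k=3: even sum, c = 36+15 = 51
j=5,k=4: odd sum, c = 51-4 = 47
j=5,k=5: even sum, c = 47+25 = 72
j=6,k=2: even sum, c = 72+12 = 84
j=6,k=3: odd sum, c = 84-3 = 81
j=6,k=4: even sum, c = 81+24 = 105
j=6,k=5: odd sum, c = 105-5 = 100

100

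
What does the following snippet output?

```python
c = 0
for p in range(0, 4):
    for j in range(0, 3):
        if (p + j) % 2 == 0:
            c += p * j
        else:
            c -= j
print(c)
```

2

p=0,j=0: even sum, c = 0+0 = 0
p=0,j=1: odd sum, c = 0-1 = -1
p=0,j=2: even sum, c = (-1)+0 = -1
p=1,j=0: odd sum, c = (-1)-0 = -1
p=1,j=1: even sum, c = (-1)+1 = 0
p=1,j=2: odd sum, c = 0-2 = -2
p=2,j=0: even sum, c = (-2)+0 = -2
p=2,j=1: odd sum, c = (-2)-1 = -3
p=2,j=2: even sum, c = (-3)+4 = 1
p=3,j=0: odd sum, c = 1-0 = 1
p=3,j=1: even sum, c = 1+3 = 4
p=3,j=2: odd sum, c = 4-2 = 2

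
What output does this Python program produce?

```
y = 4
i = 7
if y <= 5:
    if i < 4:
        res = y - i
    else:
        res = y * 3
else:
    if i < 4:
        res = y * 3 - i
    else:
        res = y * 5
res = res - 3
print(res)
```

9

y=4, i=7
y <= 5 is True; i < 4 is False
→ res = y * 3 = 12
res = 12-3 = 9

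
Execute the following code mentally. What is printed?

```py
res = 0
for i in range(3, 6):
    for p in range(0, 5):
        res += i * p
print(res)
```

120

i=3,p=0: res = 0+0 = 0
i=3,p=1: res = 0+3 = 3
i=3,p=2: res = 3+6 = 9
i=3,p=3: res = 9+9 = 18
i=3,p=4: res = 18+12 = 30
i=4,p=0: res = 30+0 = 30
i=4,p=1: res = 30+4 = 34
i=4,p=2: res = 34+8 = 42
i=4,p=3: res = 42+12 = 54
i=4,p=4: res = 54+16 = 70
i=5,p=0: res = 70+0 = 70
i=5,p=1: res = 70+5 = 75
i=5,p=2: res = 75+10 = 85
i=5,p=3: res = 85+15 = 100
i=5,p=4: res = 100+20 = 120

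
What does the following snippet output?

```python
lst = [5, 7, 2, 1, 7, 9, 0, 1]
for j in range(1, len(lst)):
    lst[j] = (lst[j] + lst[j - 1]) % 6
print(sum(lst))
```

j=1: lst[1] = (7+5)%6 = 0 → [5, 0, 2, 1, 7, 9, 0, 1]
j=2: lst[2] = (2+0)%6 = 2 → [5, 0, 2, 1, 7, 9, 0, 1]
j=3: lst[3] = (1+2)%6 = 3 → [5, 0, 2, 3, 7, 9, 0, 1]
j=4: lst[4] = (7+3)%6 = 4 → [5, 0, 2, 3, 4, 9, 0, 1]
j=5: lst[5] = (9+4)%6 = 1 → [5, 0, 2, 3, 4, 1, 0, 1]
j=6: lst[6] = (0+1)%6 = 1 → [5, 0, 2, 3, 4, 1, 1, 1]
j=7: lst[7] = (1+1)%6 = 2 → [5, 0, 2, 3, 4, 1, 1, 2]
sum = 18

18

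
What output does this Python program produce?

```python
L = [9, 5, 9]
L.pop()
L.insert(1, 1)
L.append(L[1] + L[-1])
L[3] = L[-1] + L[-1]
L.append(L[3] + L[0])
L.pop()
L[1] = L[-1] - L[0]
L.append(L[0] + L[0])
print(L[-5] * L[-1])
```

pop() removes 9 → [9, 5]
insert 1 at 1 → [9, 1, 5]
append L[1]+L[-1] = 1+5 = 6 → [9, 1, 5, 6]
L[3] = L[-1]+L[-1] = 6+6 = 12 → [9, 1, 5, 12]
append L[3]+L[0] = 12+9 = 21 → [9, 1, 5, 12, 21]
pop() removes 21 → [9, 1, 5, 12]
L[1] = L[-1]-L[0] = 12-9 = 3 → [9, 3, 5, 12]
append L[0]+L[0] = 9+9 = 18 → [9, 3, 5, 12, 18]
L[-5]*L[-1] = 9*18 = 162

162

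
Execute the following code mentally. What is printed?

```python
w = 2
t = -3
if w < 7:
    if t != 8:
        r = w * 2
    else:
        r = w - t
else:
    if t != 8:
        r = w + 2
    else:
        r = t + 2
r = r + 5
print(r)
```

9

w=2, t=-3
w < 7 is True; t != 8 is True
→ r = w * 2 = 4
r = 4+5 = 9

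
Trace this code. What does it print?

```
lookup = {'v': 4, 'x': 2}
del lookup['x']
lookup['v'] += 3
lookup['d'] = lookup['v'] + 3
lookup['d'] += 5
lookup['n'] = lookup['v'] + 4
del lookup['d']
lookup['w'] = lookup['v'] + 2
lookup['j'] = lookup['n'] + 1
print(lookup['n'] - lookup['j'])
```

del 'x' → {'v': 4}
lookup['v'] = 4+3 = 7 → {'v': 7}
lookup['d'] = lookup['v']+3 = 10 → {'v': 7, 'd': 10}
lookup['d'] = 10+5 = 15 → {'v': 7, 'd': 15}
lookup['n'] = lookup['v']+4 = 11 → {'v': 7, 'd': 15, 'n': 11}
del 'd' → {'v': 7, 'n': 11}
lookup['w'] = lookup['v']+2 = 9 → {'v': 7, 'n': 11, 'w': 9}
lookup['j'] = lookup['n']+1 = 12 → {'v': 7, 'n': 11, 'w': 9, 'j': 12}
lookup['n']-lookup['j'] = 11-12 = -1

-1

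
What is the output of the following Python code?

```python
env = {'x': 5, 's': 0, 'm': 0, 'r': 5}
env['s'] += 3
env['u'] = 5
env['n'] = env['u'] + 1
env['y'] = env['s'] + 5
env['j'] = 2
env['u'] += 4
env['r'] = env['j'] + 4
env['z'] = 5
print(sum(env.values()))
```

44

env['s'] = 0+3 = 3 → {'x': 5, 's': 3, 'm': 0, 'r': 5}
env['u'] = 5 → {'x': 5, 's': 3, 'm': 0, 'r': 5, 'u': 5}
env['n'] = env['u']+1 = 6 → {'x': 5, 's': 3, 'm': 0, 'r': 5, 'u': 5, 'n': 6}
env['y'] = env['s']+5 = 8 → {'x': 5, 's': 3, 'm': 0, 'r': 5, 'u': 5, 'n': 6, 'y': 8}
env['j'] = 2 → {'x': 5, 's': 3, 'm': 0, 'r': 5, 'u': 5, 'n': 6, 'y': 8, 'j': 2}
env['u'] = 5+4 = 9 → {'x': 5, 's': 3, 'm': 0, 'r': 5, 'u': 9, 'n': 6, 'y': 8, 'j': 2}
env['r'] = env['j']+4 = 6 → {'x': 5, 's': 3, 'm': 0, 'r': 6, 'u': 9, 'n': 6, 'y': 8, 'j': 2}
env['z'] = 5 → {'x': 5, 's': 3, 'm': 0, 'r': 6, 'u': 9, 'n': 6, 'y': 8, 'j': 2, 'z': 5}
sum of values = 44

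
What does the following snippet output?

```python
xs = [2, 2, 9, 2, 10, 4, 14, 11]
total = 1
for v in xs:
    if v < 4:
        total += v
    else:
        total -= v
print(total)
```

-41

v=2: <4, total = 1+2 = 3
v=2: <4, total = 3+2 = 5
v=9: not <4, total = 5-9 = -4
v=2: <4, total = (-4)+2 = -2
v=10: not <4, total = (-2)-10 = -12
v=4: not <4, total = (-12)-4 = -16
v=14: not <4, total = (-16)-14 = -30
v=11: not <4, total = (-30)-11 = -41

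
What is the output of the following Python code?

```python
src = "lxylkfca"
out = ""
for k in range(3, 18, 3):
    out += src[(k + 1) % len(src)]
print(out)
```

k=3: add src[4]='k' → 'k'
k=6: add src[7]='a' → 'ka'
k=9: add src[2]='y' → 'kay'
k=12: add src[5]='f' → 'kayf'
k=15: add src[0]='l' → 'kayfl'

kayfl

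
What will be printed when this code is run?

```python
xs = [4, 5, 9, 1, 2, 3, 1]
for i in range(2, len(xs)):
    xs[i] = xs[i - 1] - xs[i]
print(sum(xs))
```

i=2: xs[2] = 5-9 = -4 → [4, 5, -4, 1, 2, 3, 1]
i=3: xs[3] = (-4)-1 = -5 → [4, 5, -4, -5, 2, 3, 1]
i=4: xs[4] = (-5)-2 = -7 → [4, 5, -4, -5, -7, 3, 1]
i=5: xs[5] = (-7)-3 = -10 → [4, 5, -4, -5, -7, -10, 1]
i=6: xs[6] = (-10)-1 = -11 → [4, 5, -4, -5, -7, -10, -11]
sum = -28

-28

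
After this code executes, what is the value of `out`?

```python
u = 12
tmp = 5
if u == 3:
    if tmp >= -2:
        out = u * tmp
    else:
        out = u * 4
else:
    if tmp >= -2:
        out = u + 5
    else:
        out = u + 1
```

17

u=12, tmp=5
u == 3 is False; tmp >= -2 is True
→ out = u + 5 = 17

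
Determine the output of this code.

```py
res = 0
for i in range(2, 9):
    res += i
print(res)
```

35

i=2: res = 0+2 = 2
i=3: res = 2+3 = 5
i=4: res = 5+4 = 9
i=5: res = 9+5 = 14
i=6: res = 14+6 = 20
i=7: res = 20+7 = 27
i=8: res = 27+8 = 35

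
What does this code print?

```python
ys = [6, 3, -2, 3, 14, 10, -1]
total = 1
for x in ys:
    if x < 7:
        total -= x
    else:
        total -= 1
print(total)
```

-10

x=6: <7, total = 1-6 = -5
x=3: <7, total = (-5)-3 = -8
x=-2: <7, total = (-8)-(-2) = -6
x=3: <7, total = (-6)-3 = -9
x=14: not <7, total = (-9)-1 = -10
x=10: not <7, total = (-10)-1 = -11
x=-1: <7, total = (-11)-(-1) = -10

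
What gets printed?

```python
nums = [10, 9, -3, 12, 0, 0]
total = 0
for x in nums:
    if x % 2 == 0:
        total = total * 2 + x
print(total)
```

x=10: even, total = 0*2+10 = 10
x=9: not even
x=-3: not even
x=12: even, total = 10*2+12 = 32
x=0: even, total = 32*2+0 = 64
x=0: even, total = 64*2+0 = 128

128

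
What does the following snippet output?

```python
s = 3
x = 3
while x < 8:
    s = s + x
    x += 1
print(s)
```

28

x=3: s = 3+3 = 6
x=4: s = 6+4 = 10
x=5: s = 10+5 = 15
x=6: s = 15+6 = 21
x=7: s = 21+7 = 28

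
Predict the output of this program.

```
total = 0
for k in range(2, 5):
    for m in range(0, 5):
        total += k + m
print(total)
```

k=2,m=0: total = 0+2 = 2
k=2,m=1: total = 2+3 = 5
k=2,m=2: total = 5+4 = 9
k=2,m=3: total = 9+5 = 14
k=2,m=4: total = 14+6 = 20
k=3,m=0: total = 20+3 = 23
k=3,m=1: total = 23+4 = 27
k=3,m=2: total = 27+5 = 32
k=3,m=3: total = 32+6 = 38
k=3,m=4: total = 38+7 = 45
k=4,m=0: total = 45+4 = 49
k=4,m=1: total = 49+5 = 54
k=4,m=2: total = 54+6 = 60
k=4,m=3: total = 60+7 = 67
k=4,m=4: total = 67+8 = 75

75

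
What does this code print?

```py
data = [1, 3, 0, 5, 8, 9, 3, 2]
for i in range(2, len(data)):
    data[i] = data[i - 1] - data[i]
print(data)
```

i=2: data[2] = 3-0 = 3 → [1, 3, 3, 5, 8, 9, 3, 2]
i=3: data[3] = 3-5 = -2 → [1, 3, 3, -2, 8, 9, 3, 2]
i=4: data[4] = (-2)-8 = -10 → [1, 3, 3, -2, -10, 9, 3, 2]
i=5: data[5] = (-10)-9 = -19 → [1, 3, 3, -2, -10, -19, 3, 2]
i=6: data[6] = (-19)-3 = -22 → [1, 3, 3, -2, -10, -19, -22, 2]
i=7: data[7] = (-22)-2 = -24 → [1, 3, 3, -2, -10, -19, -22, -24]

[1, 3, 3, -2, -10, -19, -22, -24]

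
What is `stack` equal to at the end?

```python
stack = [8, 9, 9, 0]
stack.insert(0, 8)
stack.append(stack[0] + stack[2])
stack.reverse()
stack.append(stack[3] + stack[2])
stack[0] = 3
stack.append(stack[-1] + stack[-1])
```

[3, 0, 9, 9, 8, 8, 18, 36]

insert 8 at 0 → [8, 8, 9, 9, 0]
append stack[0]+stack[2] = 8+9 = 17 → [8, 8, 9, 9, 0, 17]
reverse → [17, 0, 9, 9, 8, 8]
append stack[3]+stack[2] = 9+9 = 18 → [17, 0, 9, 9, 8, 8, 18]
stack[0] = 3 → [3, 0, 9, 9, 8, 8, 18]
append stack[-1]+stack[-1] = 18+18 = 36 → [3, 0, 9, 9, 8, 8, 18, 36]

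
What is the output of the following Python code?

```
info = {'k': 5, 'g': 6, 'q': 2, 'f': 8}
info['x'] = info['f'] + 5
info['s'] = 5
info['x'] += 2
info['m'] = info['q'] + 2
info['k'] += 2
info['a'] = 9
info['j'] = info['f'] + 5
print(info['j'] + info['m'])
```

17

info['x'] = info['f']+5 = 13 → {'k': 5, 'g': 6, 'q': 2, 'f': 8, 'x': 13}
info['s'] = 5 → {'k': 5, 'g': 6, 'q': 2, 'f': 8, 'x': 13, 's': 5}
info['x'] = 13+2 = 15 → {'k': 5, 'g': 6, 'q': 2, 'f': 8, 'x': 15, 's': 5}
info['m'] = info['q']+2 = 4 → {'k': 5, 'g': 6, 'q': 2, 'f': 8, 'x': 15, 's': 5, 'm': 4}
info['k'] = 5+2 = 7 → {'k': 7, 'g': 6, 'q': 2, 'f': 8, 'x': 15, 's': 5, 'm': 4}
info['a'] = 9 → {'k': 7, 'g': 6, 'q': 2, 'f': 8, 'x': 15, 's': 5, 'm': 4, 'a': 9}
info['j'] = info['f']+5 = 13 → {'k': 7, 'g': 6, 'q': 2, 'f': 8, 'x': 15, 's': 5, 'm': 4, 'a': 9, 'j': 13}
info['j']+info['m'] = 13+4 = 17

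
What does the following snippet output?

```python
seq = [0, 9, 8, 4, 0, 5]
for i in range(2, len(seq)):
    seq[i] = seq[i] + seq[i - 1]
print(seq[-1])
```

26

i=2: seq[2] = 8+9 = 17 → [0, 9, 17, 4, 0, 5]
i=3: seq[3] = 4+17 = 21 → [0, 9, 17, 21, 0, 5]
i=4: seq[4] = 0+21 = 21 → [0, 9, 17, 21, 21, 5]
i=5: seq[5] = 5+21 = 26 → [0, 9, 17, 21, 21, 26]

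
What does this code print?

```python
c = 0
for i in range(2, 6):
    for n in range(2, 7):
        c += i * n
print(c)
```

280

i=2,n=2: c = 0+4 = 4
i=2,n=3: c = 4+6 = 10
i=2,n=4: c = 10+8 = 18
i=2,n=5: c = 18+10 = 28
i=2,n=6: c = 28+12 = 40
i=3,n=2: c = 40+6 = 46
i=3,n=3: c = 46+9 = 55
i=3,n=4: c = 55+12 = 67
i=3,n=5: c = 67+15 = 82
i=3,n=6: c = 82+18 = 100
i=4,n=2: c = 100+8 = 108
i=4,n=3: c = 108+12 = 120
i=4,n=4: c = 120+16 = 136
i=4,n=5: c = 136+20 = 156
i=4,n=6: c = 156+24 = 180
i=5,n=2: c = 180+10 = 190
i=5,n=3: c = 190+15 = 205
i=5,n=4: c = 205+20 = 225
i=5,n=5: c = 225+25 = 250
i=5,n=6: c = 250+30 = 280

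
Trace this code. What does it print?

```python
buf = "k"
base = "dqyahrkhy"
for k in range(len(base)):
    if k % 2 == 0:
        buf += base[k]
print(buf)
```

kdyhky

k=0: add 'd' → 'kd'
k=1: skip
k=2: add 'y' → 'kdy'
k=3: skip
k=4: add 'h' → 'kdyh'
k=5: skip
k=6: add 'k' → 'kdyhk'
k=7: skip
k=8: add 'y' → 'kdyhky'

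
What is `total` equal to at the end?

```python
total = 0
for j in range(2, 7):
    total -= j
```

j=2: total = 0-2 = -2
j=3: total = (-2)-3 = -5
j=4: total = (-5)-4 = -9
j=5: total = (-9)-5 = -14
j=6: total = (-14)-6 = -20

-20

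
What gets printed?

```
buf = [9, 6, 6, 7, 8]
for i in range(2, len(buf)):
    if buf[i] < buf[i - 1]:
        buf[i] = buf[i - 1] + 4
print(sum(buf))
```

36

i=2: 6>=6, unchanged → [9, 6, 6, 7, 8]
i=3: 7>=6, unchanged → [9, 6, 6, 7, 8]
i=4: 8>=7, unchanged → [9, 6, 6, 7, 8]
sum = 36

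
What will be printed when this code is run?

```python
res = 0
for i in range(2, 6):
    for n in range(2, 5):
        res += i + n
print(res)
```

78

i=2,n=2: res = 0+4 = 4
i=2,n=3: res = 4+5 = 9
i=2,n=4: res = 9+6 = 15
i=3,n=2: res = 15+5 = 20
i=3,n=3: res = 20+6 = 26
i=3,n=4: res = 26+7 = 33
i=4,n=2: res = 33+6 = 39
i=4,n=3: res = 39+7 = 46
i=4,n=4: res = 46+8 = 54
i=5,n=2: res = 54+7 = 61
i=5,n=3: res = 61+8 = 69
i=5,n=4: res = 69+9 = 78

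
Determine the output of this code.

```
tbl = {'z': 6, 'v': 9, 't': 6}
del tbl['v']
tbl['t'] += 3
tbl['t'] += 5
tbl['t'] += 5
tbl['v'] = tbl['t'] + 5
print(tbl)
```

{'z': 6, 't': 19, 'v': 24}

del 'v' → {'z': 6, 't': 6}
tbl['t'] = 6+3 = 9 → {'z': 6, 't': 9}
tbl['t'] = 9+5 = 14 → {'z': 6, 't': 14}
tbl['t'] = 14+5 = 19 → {'z': 6, 't': 19}
tbl['v'] = tbl['t']+5 = 24 → {'z': 6, 't': 19, 'v': 24}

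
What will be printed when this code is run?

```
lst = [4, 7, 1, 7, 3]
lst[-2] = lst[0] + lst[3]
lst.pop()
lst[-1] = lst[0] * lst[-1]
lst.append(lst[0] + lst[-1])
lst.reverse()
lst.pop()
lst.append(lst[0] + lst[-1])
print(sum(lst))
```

155

lst[-2] = lst[0]+lst[3] = 4+7 = 11 → [4, 7, 1, 11, 3]
pop() removes 3 → [4, 7, 1, 11]
lst[-1] = lst[0]*lst[-1] = 4*11 = 44 → [4, 7, 1, 44]
append lst[0]+lst[-1] = 4+44 = 48 → [4, 7, 1, 44, 48]
reverse → [48, 44, 1, 7, 4]
pop() removes 4 → [48, 44, 1, 7]
append lst[0]+lst[-1] = 48+7 = 55 → [48, 44, 1, 7, 55]
sum = 155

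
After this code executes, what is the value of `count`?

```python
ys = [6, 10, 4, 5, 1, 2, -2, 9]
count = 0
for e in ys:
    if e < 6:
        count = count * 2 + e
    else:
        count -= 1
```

e=6: not <6, count = 0-1 = -1
e=10: not <6, count = (-1)-1 = -2
e=4: <6, count = (-2)*2+4 = 0
e=5: <6, count = 0*2+5 = 5
e=1: <6, count = 5*2+1 = 11
e=2: <6, count = 11*2+2 = 24
e=-2: <6, count = 24*2+(-2) = 46
e=9: not <6, count = 46-1 = 45

45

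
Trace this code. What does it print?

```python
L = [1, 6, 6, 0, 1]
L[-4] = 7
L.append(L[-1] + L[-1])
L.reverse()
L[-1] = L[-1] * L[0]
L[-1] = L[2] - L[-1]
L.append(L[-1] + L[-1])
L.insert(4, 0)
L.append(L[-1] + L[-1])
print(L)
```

L[-4] = 7 → [1, 7, 6, 0, 1]
append L[-1]+L[-1] = 1+1 = 2 → [1, 7, 6, 0, 1, 2]
reverse → [2, 1, 0, 6, 7, 1]
L[-1] = L[-1]*L[0] = 1*2 = 2 → [2, 1, 0, 6, 7, 2]
L[-1] = L[2]-L[-1] = 0-2 = -2 → [2, 1, 0, 6, 7, -2]
append L[-1]+L[-1] = (-2)+(-2) = -4 → [2, 1, 0, 6, 7, -2, -4]
insert 0 at 4 → [2, 1, 0, 6, 0, 7, -2, -4]
append L[-1]+L[-1] = (-4)+(-4) = -8 → [2, 1, 0, 6, 0, 7, -2, -4, -8]

[2, 1, 0, 6, 0, 7, -2, -4, -8]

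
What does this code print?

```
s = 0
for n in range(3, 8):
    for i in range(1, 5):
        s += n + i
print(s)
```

150

n=3,i=1: s = 0+4 = 4
n=3,i=2: s = 4+5 = 9
n=3,i=3: s = 9+6 = 15
n=3,i=4: s = 15+7 = 22
n=4,i=1: s = 22+5 = 27
n=4,i=2: s = 27+6 = 33
n=4,i=3: s = 33+7 = 40
n=4,i=4: s = 40+8 = 48
n=5,i=1: s = 48+6 = 54
n=5,i=2: s = 54+7 = 61
n=5,i=3: s = 61+8 = 69
n=5,i=4: s = 69+9 = 78
n=6,i=1: s = 78+7 = 85
n=6,i=2: s = 85+8 = 93
n=6,i=3: s = 93+9 = 102
n=6,i=4: s = 102+10 = 112
n=7,i=1: s = 112+8 = 120
n=7,i=2: s = 120+9 = 129
n=7,i=3: s = 129+10 = 139
n=7,i=4: s = 139+11 = 150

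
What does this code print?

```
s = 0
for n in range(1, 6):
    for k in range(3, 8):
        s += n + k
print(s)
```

200

n=1,k=3: s = 0+4 = 4
n=1,k=4: s = 4+5 = 9
n=1,k=5: s = 9+6 = 15
n=1,k=6: s = 15+7 = 22
n=1,k=7: s = 22+8 = 30
n=2,k=3: s = 30+5 = 35
n=2,k=4: s = 35+6 = 41
n=2,k=5: s = 41+7 = 48
n=2,k=6: s = 48+8 = 56
n=2,k=7: s = 56+9 = 65
n=3,k=3: s = 65+6 = 71
n=3,k=4: s = 71+7 = 78
n=3,k=5: s = 78+8 = 86
n=3,k=6: s = 86+9 = 95
n=3,k=7: s = 95+10 = 105
n=4,k=3: s = 105+7 = 112
n=4,k=4: s = 112+8 = 120
n=4,k=5: s = 120+9 = 129
n=4,k=6: s = 129+10 = 139
n=4,k=7: s = 139+11 = 150
n=5,k=3: s = 150+8 = 158
n=5,k=4: s = 158+9 = 167
n=5,k=5: s = 167+10 = 177
n=5,k=6: s = 177+11 = 188
n=5,k=7: s = 188+12 = 200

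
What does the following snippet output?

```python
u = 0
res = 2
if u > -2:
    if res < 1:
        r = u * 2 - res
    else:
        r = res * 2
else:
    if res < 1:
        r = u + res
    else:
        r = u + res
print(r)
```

4

u=0, res=2
u > -2 is True; res < 1 is False
→ r = res * 2 = 4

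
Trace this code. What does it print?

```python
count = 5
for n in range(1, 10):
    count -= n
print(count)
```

n=1: count = 5-1 = 4
n=2: count = 4-2 = 2
n=3: count = 2-3 = -1
n=4: count = (-1)-4 = -5
n=5: count = (-5)-5 = -10
n=6: count = (-10)-6 = -16
n=7: count = (-16)-7 = -23
n=8: count = (-23)-8 = -31
n=9: count = (-31)-9 = -40

-40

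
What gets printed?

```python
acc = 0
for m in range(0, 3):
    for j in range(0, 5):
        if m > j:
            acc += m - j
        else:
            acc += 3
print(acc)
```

40

m=0,j=0: not 0>0, acc = 0+3 = 3
m=0,j=1: not 0>1, acc = 3+3 = 6
m=0,j=2: not 0>2, acc = 6+3 = 9
m=0,j=3: not 0>3, acc = 9+3 = 12
m=0,j=4: not 0>4, acc = 12+3 = 15
m=1,j=0: 1>0, acc = 15+1 = 16
m=1,j=1: not 1>1, acc = 16+3 = 19
m=1,j=2: not 1>2, acc = 19+3 = 22
m=1,j=3: not 1>3, acc = 22+3 = 25
m=1,j=4: not 1>4, acc = 25+3 = 28
m=2,j=0: 2>0, acc = 28+2 = 30
m=2,j=1: 2>1, acc = 30+1 = 31
m=2,j=2: not 2>2, acc = 31+3 = 34
m=2,j=3: not 2>3, acc = 34+3 = 37
m=2,j=4: not 2>4, acc = 37+3 = 40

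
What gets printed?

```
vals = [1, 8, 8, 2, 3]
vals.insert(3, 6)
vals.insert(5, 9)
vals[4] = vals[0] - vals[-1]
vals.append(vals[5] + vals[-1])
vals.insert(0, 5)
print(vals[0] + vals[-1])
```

17

insert 6 at 3 → [1, 8, 8, 6, 2, 3]
insert 9 at 5 → [1, 8, 8, 6, 2, 9, 3]
vals[4] = vals[0]-vals[-1] = 1-3 = -2 → [1, 8, 8, 6, -2, 9, 3]
append vals[5]+vals[-1] = 9+3 = 12 → [1, 8, 8, 6, -2, 9, 3, 12]
insert 5 at 0 → [5, 1, 8, 8, 6, -2, 9, 3, 12]
vals[0]+vals[-1] = 5+12 = 17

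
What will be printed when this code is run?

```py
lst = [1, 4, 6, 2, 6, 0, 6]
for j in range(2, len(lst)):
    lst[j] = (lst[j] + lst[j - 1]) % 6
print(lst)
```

[1, 4, 4, 0, 0, 0, 0]

j=2: lst[2] = (6+4)%6 = 4 → [1, 4, 4, 2, 6, 0, 6]
j=3: lst[3] = (2+4)%6 = 0 → [1, 4, 4, 0, 6, 0, 6]
j=4: lst[4] = (6+0)%6 = 0 → [1, 4, 4, 0, 0, 0, 6]
j=5: lst[5] = (0+0)%6 = 0 → [1, 4, 4, 0, 0, 0, 6]
j=6: lst[6] = (6+0)%6 = 0 → [1, 4, 4, 0, 0, 0, 0]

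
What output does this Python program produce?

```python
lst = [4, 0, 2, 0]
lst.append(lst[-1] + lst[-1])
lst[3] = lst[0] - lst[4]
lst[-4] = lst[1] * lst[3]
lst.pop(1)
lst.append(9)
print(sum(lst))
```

append lst[-1]+lst[-1] = 0+0 = 0 → [4, 0, 2, 0, 0]
lst[3] = lst[0]-lst[4] = 4-0 = 4 → [4, 0, 2, 4, 0]
lst[-4] = lst[1]*lst[3] = 0*4 = 0 → [4, 0, 2, 4, 0]
pop(1) removes 0 → [4, 2, 4, 0]
append 9 → [4, 2, 4, 0, 9]
sum = 19

19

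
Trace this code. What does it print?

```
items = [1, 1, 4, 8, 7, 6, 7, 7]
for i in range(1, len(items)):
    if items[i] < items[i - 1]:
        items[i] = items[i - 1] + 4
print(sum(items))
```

86

i=1: 1>=1, unchanged → [1, 1, 4, 8, 7, 6, 7, 7]
i=2: 4>=1, unchanged → [1, 1, 4, 8, 7, 6, 7, 7]
i=3: 8>=4, unchanged → [1, 1, 4, 8, 7, 6, 7, 7]
i=4: 7<8, items[4] = 8+4 = 12 → [1, 1, 4, 8, 12, 6, 7, 7]
i=5: 6<12, items[5] = 12+4 = 16 → [1, 1, 4, 8, 12, 16, 7, 7]
i=6: 7<16, items[6] = 16+4 = 20 → [1, 1, 4, 8, 12, 16, 20, 7]
i=7: 7<20, items[7] = 20+4 = 24 → [1, 1, 4, 8, 12, 16, 20, 24]
sum = 86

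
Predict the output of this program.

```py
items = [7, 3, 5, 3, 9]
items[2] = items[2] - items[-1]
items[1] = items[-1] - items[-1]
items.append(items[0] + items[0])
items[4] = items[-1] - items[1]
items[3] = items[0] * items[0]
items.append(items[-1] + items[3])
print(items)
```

items[2] = items[2]-items[-1] = 5-9 = -4 → [7, 3, -4, 3, 9]
items[1] = items[-1]-items[-1] = 9-9 = 0 → [7, 0, -4, 3, 9]
append items[0]+items[0] = 7+7 = 14 → [7, 0, -4, 3, 9, 14]
items[4] = items[-1]-items[1] = 14-0 = 14 → [7, 0, -4, 3, 14, 14]
items[3] = items[0]*items[0] = 7*7 = 49 → [7, 0, -4, 49, 14, 14]
append items[-1]+items[3] = 14+49 = 63 → [7, 0, -4, 49, 14, 14, 63]

[7, 0, -4, 49, 14, 14, 63]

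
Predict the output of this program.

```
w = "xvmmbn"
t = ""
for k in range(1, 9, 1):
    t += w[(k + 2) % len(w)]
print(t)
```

mbnxvmmb

k=1: add w[3]='m' → 'm'
k=2: add w[4]='b' → 'mb'
k=3: add w[5]='n' → 'mbn'
k=4: add w[0]='x' → 'mbnx'
k=5: add w[1]='v' → 'mbnxv'
k=6: add w[2]='m' → 'mbnxvm'
k=7: add w[3]='m' → 'mbnxvmm'
k=8: add w[4]='b' → 'mbnxvmmb'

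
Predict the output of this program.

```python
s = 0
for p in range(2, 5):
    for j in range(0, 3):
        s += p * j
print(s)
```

p=2,j=0: s = 0+0 = 0
p=2,j=1: s = 0+2 = 2
p=2,j=2: s = 2+4 = 6
p=3,j=0: s = 6+0 = 6
p=3,j=1: s = 6+3 = 9
p=3,j=2: s = 9+6 = 15
p=4,j=0: s = 15+0 = 15
p=4,j=1: s = 15+4 = 19
p=4,j=2: s = 19+8 = 27

27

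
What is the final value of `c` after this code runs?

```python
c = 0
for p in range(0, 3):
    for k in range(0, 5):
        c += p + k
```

p=0,k=0: c = 0+0 = 0
p=0,k=1: c = 0+1 = 1
p=0,k=2: c = 1+2 = 3
p=0,k=3: c = 3+3 = 6
p=0,k=4: c = 6+4 = 10
p=1,k=0: c = 10+1 = 11
p=1,k=1: c = 11+2 = 13
p=1,k=2: c = 13+3 = 16
p=1,k=3: c = 16+4 = 20
p=1,k=4: c = 20+5 = 25
p=2,k=0: c = 25+2 = 27
p=2,k=1: c = 27+3 = 30
p=2,k=2: c = 30+4 = 34
p=2,k=3: c = 34+5 = 39
p=2,k=4: c = 39+6 = 45

45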